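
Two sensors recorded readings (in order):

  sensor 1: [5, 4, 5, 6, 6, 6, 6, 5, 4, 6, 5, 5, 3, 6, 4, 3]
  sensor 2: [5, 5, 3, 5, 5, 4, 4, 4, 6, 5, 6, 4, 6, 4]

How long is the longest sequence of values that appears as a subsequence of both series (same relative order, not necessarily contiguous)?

8

One common subsequence of length 8: 5 [1,2], then 5 [3,4], then 5 [8,5], then 4 [9,8], then 6 [10,9], then 5 [11,10], then 6 [14,13], then 4 [15,14]. Since dp[16][14] = 8, nothing longer is possible.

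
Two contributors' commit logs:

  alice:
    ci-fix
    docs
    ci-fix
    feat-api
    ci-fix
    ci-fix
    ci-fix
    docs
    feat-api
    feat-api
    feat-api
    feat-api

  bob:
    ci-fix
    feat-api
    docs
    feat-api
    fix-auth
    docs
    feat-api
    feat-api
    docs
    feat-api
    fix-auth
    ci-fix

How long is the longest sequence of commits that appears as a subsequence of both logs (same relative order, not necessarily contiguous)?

7

Taking ci-fix at alice[1]=bob[1] → docs at alice[2]=bob[3] → feat-api at alice[4]=bob[4] → docs at alice[8]=bob[6] → feat-api at alice[9]=bob[7] → feat-api at alice[10]=bob[8] → feat-api at alice[11]=bob[10] gives a common subsequence of length 7, and the DP table's final entry dp[12][12] is also 7, so no common subsequence is longer.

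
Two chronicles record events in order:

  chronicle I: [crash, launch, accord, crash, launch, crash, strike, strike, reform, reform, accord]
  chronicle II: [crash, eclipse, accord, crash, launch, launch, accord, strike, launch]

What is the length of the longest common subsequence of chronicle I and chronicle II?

5

Match crash [1,1], then accord [3,3], then crash [4,4], then launch [5,6], then strike [7,8] — 5 events in the same relative order in both, and the DP table's final entry dp[11][9] is also 5, so no common subsequence is longer.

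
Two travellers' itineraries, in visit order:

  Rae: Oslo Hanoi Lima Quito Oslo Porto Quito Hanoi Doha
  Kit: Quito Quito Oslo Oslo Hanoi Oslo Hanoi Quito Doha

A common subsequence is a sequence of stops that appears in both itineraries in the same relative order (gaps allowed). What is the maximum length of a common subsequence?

5

Match Oslo at Rae[1]=Kit[4], Hanoi at Rae[2]=Kit[5], Oslo at Rae[5]=Kit[6], Quito at Rae[7]=Kit[8], Doha at Rae[9]=Kit[9] — 5 stops in the same relative order in both. Since dp[9][9] = 5, nothing longer is possible.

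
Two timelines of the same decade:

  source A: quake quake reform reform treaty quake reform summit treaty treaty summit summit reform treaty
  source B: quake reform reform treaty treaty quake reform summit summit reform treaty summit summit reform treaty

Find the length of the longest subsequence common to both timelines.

One common subsequence of length 12: quake [2,1], reform [3,2], reform [4,3], treaty [5,5], quake [6,6], reform [7,7], summit [8,9], treaty [10,11], summit [11,12], summit [12,13], reform [13,14], treaty [14,15]. The LCS DP gives dp[14][15] = 12, so this is optimal.

12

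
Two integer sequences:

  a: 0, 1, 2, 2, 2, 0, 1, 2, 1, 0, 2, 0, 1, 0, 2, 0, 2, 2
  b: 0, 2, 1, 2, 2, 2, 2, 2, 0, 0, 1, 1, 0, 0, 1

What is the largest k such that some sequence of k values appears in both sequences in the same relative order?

11

Pick 0 at a[1]=b[1] → 1 at a[2]=b[3] → 2 at a[3]=b[6] → 2 at a[4]=b[7] → 2 at a[5]=b[8] → 0 at a[6]=b[10] → 1 at a[7]=b[11] → 1 at a[9]=b[12] → 0 at a[10]=b[13] → 0 at a[12]=b[14] → 1 at a[13]=b[15]; all 11 values appear in both, in order. The LCS DP gives dp[18][15] = 11, so this is optimal.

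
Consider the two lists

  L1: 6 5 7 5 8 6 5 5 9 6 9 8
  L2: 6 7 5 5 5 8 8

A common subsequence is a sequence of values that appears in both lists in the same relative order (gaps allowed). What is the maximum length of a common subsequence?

Pick 6 [1,1]; then 7 [3,2]; then 5 [4,3]; then 5 [7,4]; then 5 [8,5]; then 8 [12,7]; all 6 values appear in both, in order. Since dp[12][7] = 6, nothing longer is possible.

6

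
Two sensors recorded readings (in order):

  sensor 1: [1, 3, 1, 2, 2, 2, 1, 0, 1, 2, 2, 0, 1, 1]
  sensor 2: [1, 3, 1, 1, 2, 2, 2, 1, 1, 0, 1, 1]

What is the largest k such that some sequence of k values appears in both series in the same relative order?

11

Match 1 (sensor 1 #1, sensor 2 #1) → 3 (sensor 1 #2, sensor 2 #2) → 1 (sensor 1 #3, sensor 2 #4) → 2 (sensor 1 #4, sensor 2 #5) → 2 (sensor 1 #5, sensor 2 #6) → 2 (sensor 1 #6, sensor 2 #7) → 1 (sensor 1 #7, sensor 2 #8) → 1 (sensor 1 #9, sensor 2 #9) → 0 (sensor 1 #12, sensor 2 #10) → 1 (sensor 1 #13, sensor 2 #11) → 1 (sensor 1 #14, sensor 2 #12) — 11 values in the same relative order in both. dp[14][12] = 11 confirms this is the maximum.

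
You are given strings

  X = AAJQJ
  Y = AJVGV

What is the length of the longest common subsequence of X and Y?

One common subsequence of length 2: A at X[2]=Y[1], J at X[3]=Y[2]. dp[5][5] = 2 confirms this is the maximum.

2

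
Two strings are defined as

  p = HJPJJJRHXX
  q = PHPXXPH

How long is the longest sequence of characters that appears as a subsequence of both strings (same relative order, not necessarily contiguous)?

Let dp[i][j] be the LCS length of the first i characters of p and the first j characters of q. dp[i][j] = dp[i-1][j-1]+1 when the i-th and j-th characters match, else max(dp[i-1][j], dp[i][j-1]).
    ·  P  H  P  X  X  P  H
 ·  0  0  0  0  0  0  0  0
 H  0  0  1  1  1  1  1  1
 J  0  0  1  1  1  1  1  1
 P  0  1  1  2  2  2  2  2
 J  0  1  1  2  2  2  2  2
 J  0  1  1  2  2  2  2  2
 J  0  1  1  2  2  2  2  2
 R  0  1  1  2  2  2  2  2
 H  0  1  2  2  2  2  2  3
 X  0  1  2  2  3  3  3  3
 X  0  1  2  2  3  4  4  4
dp[10][7] = 4. One LCS (by backtracking along matches): HPXX.

4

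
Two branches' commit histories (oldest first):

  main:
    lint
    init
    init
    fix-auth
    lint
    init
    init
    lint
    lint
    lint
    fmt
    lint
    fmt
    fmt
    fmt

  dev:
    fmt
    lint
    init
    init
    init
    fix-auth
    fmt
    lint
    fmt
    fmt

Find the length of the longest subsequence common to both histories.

8

Match lint (main #1, dev #2), then init (main #2, dev #4), then init (main #3, dev #5), then fix-auth (main #4, dev #6), then fmt (main #11, dev #7), then lint (main #12, dev #8), then fmt (main #14, dev #9), then fmt (main #15, dev #10) — 8 commits in the same relative order in both. The LCS DP gives dp[15][10] = 8, so this is optimal.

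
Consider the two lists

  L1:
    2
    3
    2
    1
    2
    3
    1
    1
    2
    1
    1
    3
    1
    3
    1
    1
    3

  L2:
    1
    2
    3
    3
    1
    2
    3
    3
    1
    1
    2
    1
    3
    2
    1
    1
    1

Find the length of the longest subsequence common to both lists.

13

Pick 2 at L1[1]=L2[2] → 3 at L1[2]=L2[4] → 1 at L1[4]=L2[5] → 2 at L1[5]=L2[6] → 3 at L1[6]=L2[8] → 1 at L1[7]=L2[9] → 1 at L1[8]=L2[10] → 2 at L1[9]=L2[11] → 1 at L1[11]=L2[12] → 3 at L1[12]=L2[13] → 1 at L1[13]=L2[15] → 1 at L1[15]=L2[16] → 1 at L1[16]=L2[17]; all 13 values appear in both, in order. dp[17][17] = 13 confirms this is the maximum.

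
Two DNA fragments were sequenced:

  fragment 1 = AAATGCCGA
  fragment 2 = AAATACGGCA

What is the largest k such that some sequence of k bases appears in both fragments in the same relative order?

7

Let dp[i][j] be the LCS length of the first i bases of fragment 1 and the first j bases of fragment 2. dp[i][j] = dp[i-1][j-1]+1 when the i-th and j-th bases match, else max(dp[i-1][j], dp[i][j-1]).
    ·  A  A  A  T  A  C  G  G  C  A
 ·  0  0  0  0  0  0  0  0  0  0  0
 A  0  1  1  1  1  1  1  1  1  1  1
 A  0  1  2  2  2  2  2  2  2  2  2
 A  0  1  2  3  3  3  3  3  3  3  3
 T  0  1  2  3  4  4  4  4  4  4  4
 G  0  1  2  3  4  4  4  5  5  5  5
 C  0  1  2  3  4  4  5  5  5  6  6
 C  0  1  2  3  4  4  5  5  5  6  6
 G  0  1  2  3  4  4  5  6  6  6  6
 A  0  1  2  3  4  5  5  6  6  6  7
dp[9][10] = 7. One LCS (by backtracking along matches): AAATGCA.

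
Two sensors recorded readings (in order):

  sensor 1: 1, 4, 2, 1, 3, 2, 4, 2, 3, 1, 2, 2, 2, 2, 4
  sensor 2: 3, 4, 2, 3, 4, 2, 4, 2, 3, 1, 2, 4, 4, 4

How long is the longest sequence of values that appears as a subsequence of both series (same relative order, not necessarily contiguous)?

10

One common subsequence of length 10: 4 [2,2], 2 [3,3], 3 [5,4], 2 [6,6], 4 [7,7], 2 [8,8], 3 [9,9], 1 [10,10], 2 [11,11], 4 [15,14]. dp[15][14] = 10 confirms this is the maximum.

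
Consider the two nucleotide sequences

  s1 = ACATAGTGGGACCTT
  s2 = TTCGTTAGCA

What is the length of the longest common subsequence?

5

Taking C [2,3], then T [4,6], then A [5,7], then G [6,8], then A [11,10] gives a common subsequence of length 5. dp[15][10] = 5 confirms this is the maximum.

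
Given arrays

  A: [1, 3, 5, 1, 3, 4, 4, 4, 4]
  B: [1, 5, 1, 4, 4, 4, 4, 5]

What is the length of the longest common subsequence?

7

Pick 1 [1,1]; then 5 [3,2]; then 1 [4,3]; then 4 [6,4]; then 4 [7,5]; then 4 [8,6]; then 4 [9,7]; all 7 values appear in both, in order. dp[9][8] = 7 confirms this is the maximum.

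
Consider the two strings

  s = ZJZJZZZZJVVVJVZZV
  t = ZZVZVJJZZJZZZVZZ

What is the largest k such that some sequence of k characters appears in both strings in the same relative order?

Taking Z [1,4], J [2,7], Z [3,9], J [4,10], Z [6,11], Z [7,12], Z [8,13], V [14,14], Z [15,15], Z [16,16] gives a common subsequence of length 10. Since dp[17][16] = 10, nothing longer is possible.

10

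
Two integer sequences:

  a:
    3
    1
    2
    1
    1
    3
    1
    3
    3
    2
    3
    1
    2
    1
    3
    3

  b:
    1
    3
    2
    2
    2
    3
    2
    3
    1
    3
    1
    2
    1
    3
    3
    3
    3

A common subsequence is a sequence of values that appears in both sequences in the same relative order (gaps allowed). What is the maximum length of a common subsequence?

10

Taking 3 [1,6], 2 [3,7], 3 [6,8], 1 [7,9], 3 [11,10], 1 [12,11], 2 [13,12], 1 [14,13], 3 [15,16], 3 [16,17] gives a common subsequence of length 10. The LCS DP gives dp[16][17] = 10, so this is optimal.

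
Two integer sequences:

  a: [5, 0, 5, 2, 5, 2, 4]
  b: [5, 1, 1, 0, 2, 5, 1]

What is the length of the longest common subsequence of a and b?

Let dp[i][j] be the LCS length of the first i values of a and the first j values of b. dp[i][j] = dp[i-1][j-1]+1 when the i-th and j-th values match, else max(dp[i-1][j], dp[i][j-1]).
    ·  5  1  1  0  2  5  1
 ·  0  0  0  0  0  0  0  0
 5  0  1  1  1  1  1  1  1
 0  0  1  1  1  2  2  2  2
 5  0  1  1  1  2  2  3  3
 2  0  1  1  1  2  3  3  3
 5  0  1  1  1  2  3  4  4
 2  0  1  1  1  2  3  4  4
 4  0  1  1  1  2  3  4  4
dp[7][7] = 4. One LCS (by backtracking along matches): 5, 0, 2, 5.

4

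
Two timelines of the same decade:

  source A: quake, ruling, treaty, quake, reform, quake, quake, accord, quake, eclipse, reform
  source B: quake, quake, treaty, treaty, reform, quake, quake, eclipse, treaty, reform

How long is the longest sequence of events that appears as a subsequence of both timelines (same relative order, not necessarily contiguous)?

One common subsequence of length 7: quake (source A #1, source B #2) → treaty (source A #3, source B #4) → reform (source A #5, source B #5) → quake (source A #7, source B #6) → quake (source A #9, source B #7) → eclipse (source A #10, source B #8) → reform (source A #11, source B #10). dp[11][10] = 7 confirms this is the maximum.

7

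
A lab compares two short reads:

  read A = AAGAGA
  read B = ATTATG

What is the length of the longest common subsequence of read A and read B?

Pick A (read A #1, read B #1), then A (read A #2, read B #4), then G (read A #5, read B #6); all 3 bases appear in both, in order. The LCS DP gives dp[6][6] = 3, so this is optimal.

3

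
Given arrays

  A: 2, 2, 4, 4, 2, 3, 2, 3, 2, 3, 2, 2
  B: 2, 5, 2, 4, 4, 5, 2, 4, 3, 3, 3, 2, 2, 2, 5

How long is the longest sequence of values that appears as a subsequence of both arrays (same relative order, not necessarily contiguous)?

10

Taking 2 (A #1, B #1), then 2 (A #2, B #3), then 4 (A #3, B #4), then 4 (A #4, B #5), then 2 (A #5, B #7), then 3 (A #6, B #10), then 3 (A #8, B #11), then 2 (A #9, B #12), then 2 (A #11, B #13), then 2 (A #12, B #14) gives a common subsequence of length 10. Since dp[12][15] = 10, nothing longer is possible.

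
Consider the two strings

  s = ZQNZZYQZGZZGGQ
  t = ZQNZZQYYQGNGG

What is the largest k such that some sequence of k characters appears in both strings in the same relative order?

One common subsequence of length 10: Z at s[1]=t[1] → Q at s[2]=t[2] → N at s[3]=t[3] → Z at s[4]=t[4] → Z at s[5]=t[5] → Y at s[6]=t[8] → Q at s[7]=t[9] → G at s[9]=t[10] → G at s[12]=t[12] → G at s[13]=t[13], and the DP table's final entry dp[14][13] is also 10, so no common subsequence is longer.

10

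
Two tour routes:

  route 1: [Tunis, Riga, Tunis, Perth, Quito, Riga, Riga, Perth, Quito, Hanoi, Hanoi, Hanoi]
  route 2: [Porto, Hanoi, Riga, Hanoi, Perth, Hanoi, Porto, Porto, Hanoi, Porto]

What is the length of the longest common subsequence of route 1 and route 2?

Pick Riga (route 1 #2, route 2 #3), Perth (route 1 #8, route 2 #5), Hanoi (route 1 #10, route 2 #6), Hanoi (route 1 #11, route 2 #9); all 4 stops appear in both, in order. dp[12][10] = 4 confirms this is the maximum.

4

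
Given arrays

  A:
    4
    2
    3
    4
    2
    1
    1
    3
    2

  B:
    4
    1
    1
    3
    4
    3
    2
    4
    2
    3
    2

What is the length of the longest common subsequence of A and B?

6

One common subsequence of length 6: 4 (A #1, B #5), then 2 (A #2, B #7), then 4 (A #4, B #8), then 2 (A #5, B #9), then 3 (A #8, B #10), then 2 (A #9, B #11), and the DP table's final entry dp[9][11] is also 6, so no common subsequence is longer.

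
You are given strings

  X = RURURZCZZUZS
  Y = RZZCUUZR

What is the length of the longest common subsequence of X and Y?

Taking R (X #1, Y #1), then Z (X #6, Y #3), then C (X #7, Y #4), then U (X #10, Y #6), then Z (X #11, Y #7) gives a common subsequence of length 5. dp[12][8] = 5 confirms this is the maximum.

5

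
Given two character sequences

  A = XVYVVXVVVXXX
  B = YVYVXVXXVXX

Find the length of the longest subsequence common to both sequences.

8

Match V (A #2, B #2), Y (A #3, B #3), V (A #4, B #4), V (A #5, B #6), X (A #6, B #8), V (A #9, B #9), X (A #11, B #10), X (A #12, B #11) — 8 characters in the same relative order in both. Since dp[12][11] = 8, nothing longer is possible.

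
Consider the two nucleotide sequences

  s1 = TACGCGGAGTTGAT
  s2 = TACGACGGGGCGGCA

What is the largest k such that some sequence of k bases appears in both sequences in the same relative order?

Taking T (s1 #1, s2 #1), then A (s1 #2, s2 #2), then C (s1 #3, s2 #3), then G (s1 #4, s2 #4), then C (s1 #5, s2 #6), then G (s1 #6, s2 #9), then G (s1 #7, s2 #10), then G (s1 #9, s2 #12), then G (s1 #12, s2 #13), then A (s1 #13, s2 #15) gives a common subsequence of length 10, and the DP table's final entry dp[14][15] is also 10, so no common subsequence is longer.

10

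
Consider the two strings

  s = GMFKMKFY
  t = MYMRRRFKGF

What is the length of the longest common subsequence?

4

Let dp[i][j] be the LCS length of the first i characters of s and the first j characters of t. dp[i][j] = dp[i-1][j-1]+1 when the i-th and j-th characters match, else max(dp[i-1][j], dp[i][j-1]).
    ·  M  Y  M  R  R  R  F  K  G  F
 ·  0  0  0  0  0  0  0  0  0  0  0
 G  0  0  0  0  0  0  0  0  0  1  1
 M  0  1  1  1  1  1  1  1  1  1  1
 F  0  1  1  1  1  1  1  2  2  2  2
 K  0  1  1  1  1  1  1  2  3  3  3
 M  0  1  1  2  2  2  2  2  3  3  3
 K  0  1  1  2  2  2  2  2  3  3  3
 F  0  1  1  2  2  2  2  3  3  3  4
 Y  0  1  2  2  2  2  2  3  3  3  4
dp[8][10] = 4. One LCS (by backtracking along matches): MFKF.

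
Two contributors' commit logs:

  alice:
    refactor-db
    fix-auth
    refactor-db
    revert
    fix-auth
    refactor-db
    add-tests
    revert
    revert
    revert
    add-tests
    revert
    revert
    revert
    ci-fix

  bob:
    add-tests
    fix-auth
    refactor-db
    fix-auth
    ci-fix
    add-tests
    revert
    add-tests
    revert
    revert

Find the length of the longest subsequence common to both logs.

One common subsequence of length 8: fix-auth at alice[2]=bob[2] → refactor-db at alice[3]=bob[3] → fix-auth at alice[5]=bob[4] → add-tests at alice[7]=bob[6] → revert at alice[10]=bob[7] → add-tests at alice[11]=bob[8] → revert at alice[13]=bob[9] → revert at alice[14]=bob[10], and the DP table's final entry dp[15][10] is also 8, so no common subsequence is longer.

8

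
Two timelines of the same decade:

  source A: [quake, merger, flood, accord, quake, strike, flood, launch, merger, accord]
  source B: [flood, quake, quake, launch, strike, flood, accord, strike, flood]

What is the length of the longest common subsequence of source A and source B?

5

Match quake at source A[1]=source B[3] → flood at source A[3]=source B[6] → accord at source A[4]=source B[7] → strike at source A[6]=source B[8] → flood at source A[7]=source B[9] — 5 events in the same relative order in both, and the DP table's final entry dp[10][9] is also 5, so no common subsequence is longer.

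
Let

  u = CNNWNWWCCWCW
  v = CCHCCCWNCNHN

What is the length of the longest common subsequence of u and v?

5

Match C (u #1, v #4) → C (u #8, v #5) → C (u #9, v #6) → W (u #10, v #7) → C (u #11, v #9) — 5 characters in the same relative order in both. Since dp[12][12] = 5, nothing longer is possible.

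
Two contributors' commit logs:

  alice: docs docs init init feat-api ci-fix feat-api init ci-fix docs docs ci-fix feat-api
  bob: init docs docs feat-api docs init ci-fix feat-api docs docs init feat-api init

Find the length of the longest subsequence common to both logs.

8

Taking docs (alice #1, bob #3); then docs (alice #2, bob #5); then init (alice #4, bob #6); then ci-fix (alice #6, bob #7); then feat-api (alice #7, bob #8); then docs (alice #10, bob #9); then docs (alice #11, bob #10); then feat-api (alice #13, bob #12) gives a common subsequence of length 8, and the DP table's final entry dp[13][13] is also 8, so no common subsequence is longer.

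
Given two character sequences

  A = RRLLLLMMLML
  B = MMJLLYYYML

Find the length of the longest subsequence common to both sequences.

Let dp[i][j] be the LCS length of the first i characters of A and the first j characters of B. dp[i][j] = dp[i-1][j-1]+1 when the i-th and j-th characters match, else max(dp[i-1][j], dp[i][j-1]).
    ·  M  M  J  L  L  Y  Y  Y  M  L
 ·  0  0  0  0  0  0  0  0  0  0  0
 R  0  0  0  0  0  0  0  0  0  0  0
 R  0  0  0  0  0  0  0  0  0  0  0
 L  0  0  0  0  1  1  1  1  1  1  1
 L  0  0  0  0  1  2  2  2  2  2  2
 L  0  0  0  0  1  2  2  2  2  2  3
 L  0  0  0  0  1  2  2  2  2  2  3
 M  0  1  1  1  1  2  2  2  2  3  3
 M  0  1  2  2  2  2  2  2  2  3  3
 L  0  1  2  2  3  3  3  3  3  3  4
 M  0  1  2  2  3  3  3  3  3  4  4
 L  0  1  2  2  3  4  4  4  4  4  5
dp[11][10] = 5. One LCS (by backtracking along matches): MMLML.

5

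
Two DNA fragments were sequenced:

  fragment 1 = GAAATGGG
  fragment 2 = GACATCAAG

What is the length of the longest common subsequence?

One common subsequence of length 5: G [1,1], then A [2,4], then A [3,7], then A [4,8], then G [8,9]. Since dp[8][9] = 5, nothing longer is possible.

5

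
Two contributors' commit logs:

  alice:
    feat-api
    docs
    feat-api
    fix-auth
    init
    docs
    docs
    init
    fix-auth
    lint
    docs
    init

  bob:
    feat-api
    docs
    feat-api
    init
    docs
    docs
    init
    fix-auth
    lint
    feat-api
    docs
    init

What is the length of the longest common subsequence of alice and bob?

One common subsequence of length 11: feat-api at alice[1]=bob[1]; then docs at alice[2]=bob[2]; then feat-api at alice[3]=bob[3]; then init at alice[5]=bob[4]; then docs at alice[6]=bob[5]; then docs at alice[7]=bob[6]; then init at alice[8]=bob[7]; then fix-auth at alice[9]=bob[8]; then lint at alice[10]=bob[9]; then docs at alice[11]=bob[11]; then init at alice[12]=bob[12]. dp[12][12] = 11 confirms this is the maximum.

11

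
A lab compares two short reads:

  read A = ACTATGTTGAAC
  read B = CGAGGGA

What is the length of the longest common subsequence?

Let dp[i][j] be the LCS length of the first i bases of read A and the first j bases of read B. dp[i][j] = dp[i-1][j-1]+1 when the i-th and j-th bases match, else max(dp[i-1][j], dp[i][j-1]).
    ·  C  G  A  G  G  G  A
 ·  0  0  0  0  0  0  0  0
 A  0  0  0  1  1  1  1  1
 C  0  1  1  1  1  1  1  1
 T  0  1  1  1  1  1  1  1
 A  0  1  1  2  2  2  2  2
 T  0  1  1  2  2  2  2  2
 G  0  1  2  2  3  3  3  3
 T  0  1  2  2  3  3  3  3
 T  0  1  2  2  3  3  3  3
 G  0  1  2  2  3  4  4  4
 A  0  1  2  3  3  4  4  5
 A  0  1  2  3  3  4  4  5
 C  0  1  2  3  3  4  4  5
dp[12][7] = 5. One LCS (by backtracking along matches): CAGGA.

5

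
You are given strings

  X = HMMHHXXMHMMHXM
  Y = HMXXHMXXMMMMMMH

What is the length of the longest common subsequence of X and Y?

9

Taking H [1,1], M [2,2], M [3,6], X [6,7], X [7,8], M [8,12], M [10,13], M [11,14], H [12,15] gives a common subsequence of length 9, and the DP table's final entry dp[14][15] is also 9, so no common subsequence is longer.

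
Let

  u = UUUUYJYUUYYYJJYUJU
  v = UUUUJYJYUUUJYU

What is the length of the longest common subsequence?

One common subsequence of length 12: U at u[1]=v[1]; then U at u[2]=v[2]; then U at u[3]=v[3]; then U at u[4]=v[4]; then Y at u[5]=v[6]; then J at u[6]=v[7]; then Y at u[7]=v[8]; then U at u[8]=v[10]; then U at u[9]=v[11]; then J at u[14]=v[12]; then Y at u[15]=v[13]; then U at u[18]=v[14]. The LCS DP gives dp[18][14] = 12, so this is optimal.

12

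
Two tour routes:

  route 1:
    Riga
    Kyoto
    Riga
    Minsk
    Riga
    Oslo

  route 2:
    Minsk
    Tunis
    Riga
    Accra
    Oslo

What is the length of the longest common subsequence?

One common subsequence of length 3: Minsk (route 1 #4, route 2 #1) → Riga (route 1 #5, route 2 #3) → Oslo (route 1 #6, route 2 #5), and the DP table's final entry dp[6][5] is also 3, so no common subsequence is longer.

3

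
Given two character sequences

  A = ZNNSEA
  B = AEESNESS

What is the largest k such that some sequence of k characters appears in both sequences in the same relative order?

2

Match N at A[2]=B[5], then S at A[4]=B[8] — 2 characters in the same relative order in both. dp[6][8] = 2 confirms this is the maximum.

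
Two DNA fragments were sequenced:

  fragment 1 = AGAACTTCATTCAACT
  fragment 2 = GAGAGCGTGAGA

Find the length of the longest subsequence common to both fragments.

7

One common subsequence of length 7: A [1,2], G [2,3], A [3,4], C [5,6], T [6,8], A [9,10], A [14,12]. Since dp[16][12] = 7, nothing longer is possible.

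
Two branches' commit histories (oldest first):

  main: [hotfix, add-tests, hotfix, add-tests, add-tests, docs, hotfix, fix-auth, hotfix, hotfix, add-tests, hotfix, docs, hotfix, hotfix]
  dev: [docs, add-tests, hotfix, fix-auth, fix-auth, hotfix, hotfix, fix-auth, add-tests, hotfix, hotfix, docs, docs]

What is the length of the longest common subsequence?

Match add-tests (main #2, dev #2), then hotfix (main #3, dev #3), then fix-auth (main #8, dev #5), then hotfix (main #9, dev #6), then hotfix (main #10, dev #7), then add-tests (main #11, dev #9), then hotfix (main #12, dev #11), then docs (main #13, dev #13) — 8 commits in the same relative order in both. The LCS DP gives dp[15][13] = 8, so this is optimal.

8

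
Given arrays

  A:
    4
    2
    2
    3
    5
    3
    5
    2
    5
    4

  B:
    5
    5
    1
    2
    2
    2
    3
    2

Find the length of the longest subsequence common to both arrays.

4

Taking 2 at A[2]=B[5] → 2 at A[3]=B[6] → 3 at A[6]=B[7] → 2 at A[8]=B[8] gives a common subsequence of length 4. Since dp[10][8] = 4, nothing longer is possible.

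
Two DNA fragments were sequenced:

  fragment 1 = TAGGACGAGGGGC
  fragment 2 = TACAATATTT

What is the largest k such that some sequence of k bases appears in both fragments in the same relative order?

4

Taking T at fragment 1[1]=fragment 2[1], A at fragment 1[2]=fragment 2[4], A at fragment 1[5]=fragment 2[5], A at fragment 1[8]=fragment 2[7] gives a common subsequence of length 4. Since dp[13][10] = 4, nothing longer is possible.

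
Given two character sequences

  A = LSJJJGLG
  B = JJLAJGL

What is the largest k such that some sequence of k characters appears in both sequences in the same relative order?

5

Let dp[i][j] be the LCS length of the first i characters of A and the first j characters of B. dp[i][j] = dp[i-1][j-1]+1 when the i-th and j-th characters match, else max(dp[i-1][j], dp[i][j-1]).
    ·  J  J  L  A  J  G  L
 ·  0  0  0  0  0  0  0  0
 L  0  0  0  1  1  1  1  1
 S  0  0  0  1  1  1  1  1
 J  0  1  1  1  1  2  2  2
 J  0  1  2  2  2  2  2  2
 J  0  1  2  2  2  3  3  3
 G  0  1  2  2  2  3  4  4
 L  0  1  2  3  3  3  4  5
 G  0  1  2  3  3  3  4  5
dp[8][7] = 5. One LCS (by backtracking along matches): JJJGL.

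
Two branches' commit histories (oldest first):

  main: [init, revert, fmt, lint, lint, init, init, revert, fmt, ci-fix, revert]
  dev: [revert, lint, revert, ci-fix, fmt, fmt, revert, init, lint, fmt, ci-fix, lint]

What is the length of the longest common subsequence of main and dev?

Pick revert (main #2, dev #3) → fmt (main #3, dev #6) → lint (main #5, dev #9) → fmt (main #9, dev #10) → ci-fix (main #10, dev #11); all 5 commits appear in both, in order. dp[11][12] = 5 confirms this is the maximum.

5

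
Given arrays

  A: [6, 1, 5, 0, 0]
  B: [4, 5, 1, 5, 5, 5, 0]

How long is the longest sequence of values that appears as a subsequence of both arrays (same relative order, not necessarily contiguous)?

3

Let dp[i][j] be the LCS length of the first i values of A and the first j values of B. dp[i][j] = dp[i-1][j-1]+1 when the i-th and j-th values match, else max(dp[i-1][j], dp[i][j-1]).
    ·  4  5  1  5  5  5  0
 ·  0  0  0  0  0  0  0  0
 6  0  0  0  0  0  0  0  0
 1  0  0  0  1  1  1  1  1
 5  0  0  1  1  2  2  2  2
 0  0  0  1  1  2  2  2  3
 0  0  0  1  1  2  2  2  3
dp[5][7] = 3. One LCS (by backtracking along matches): 1, 5, 0.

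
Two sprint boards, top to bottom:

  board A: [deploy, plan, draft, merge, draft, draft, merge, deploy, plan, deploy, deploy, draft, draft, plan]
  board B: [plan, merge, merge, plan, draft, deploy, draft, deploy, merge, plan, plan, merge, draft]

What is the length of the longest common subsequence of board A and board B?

7

Taking plan (board A #2, board B #1), then merge (board A #4, board B #3), then draft (board A #5, board B #5), then draft (board A #6, board B #7), then merge (board A #7, board B #9), then plan (board A #9, board B #11), then draft (board A #13, board B #13) gives a common subsequence of length 7, and the DP table's final entry dp[14][13] is also 7, so no common subsequence is longer.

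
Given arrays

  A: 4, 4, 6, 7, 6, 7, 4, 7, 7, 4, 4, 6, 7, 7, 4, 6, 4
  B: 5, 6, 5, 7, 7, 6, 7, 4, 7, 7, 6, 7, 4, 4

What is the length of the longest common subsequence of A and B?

11

Match 6 at A[3]=B[2], then 7 at A[4]=B[5], then 6 at A[5]=B[6], then 7 at A[6]=B[7], then 4 at A[7]=B[8], then 7 at A[8]=B[9], then 7 at A[9]=B[10], then 6 at A[12]=B[11], then 7 at A[14]=B[12], then 4 at A[15]=B[13], then 4 at A[17]=B[14] — 11 values in the same relative order in both. Since dp[17][14] = 11, nothing longer is possible.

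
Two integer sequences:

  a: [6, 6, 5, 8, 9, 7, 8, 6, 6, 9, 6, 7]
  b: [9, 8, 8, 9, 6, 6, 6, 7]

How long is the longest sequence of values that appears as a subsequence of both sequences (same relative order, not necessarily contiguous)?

One common subsequence of length 6: 8 [4,3]; then 9 [5,4]; then 6 [8,5]; then 6 [9,6]; then 6 [11,7]; then 7 [12,8]. The LCS DP gives dp[12][8] = 6, so this is optimal.

6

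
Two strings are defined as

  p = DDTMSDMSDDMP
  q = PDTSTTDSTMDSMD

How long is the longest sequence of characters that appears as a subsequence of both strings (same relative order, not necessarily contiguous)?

Taking D [1,2], then D [2,7], then T [3,9], then M [4,10], then S [5,12], then M [7,13], then D [10,14] gives a common subsequence of length 7. Since dp[12][14] = 7, nothing longer is possible.

7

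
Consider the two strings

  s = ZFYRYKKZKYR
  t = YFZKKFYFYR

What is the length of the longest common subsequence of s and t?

5

Pick Z (s #1, t #3); then F (s #2, t #6); then Y (s #3, t #7); then Y (s #10, t #9); then R (s #11, t #10); all 5 characters appear in both, in order, and the DP table's final entry dp[11][10] is also 5, so no common subsequence is longer.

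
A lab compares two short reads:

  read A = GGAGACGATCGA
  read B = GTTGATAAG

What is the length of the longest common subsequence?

6

Pick G at read A[1]=read B[1] → G at read A[2]=read B[4] → A at read A[3]=read B[5] → A at read A[5]=read B[7] → A at read A[8]=read B[8] → G at read A[11]=read B[9]; all 6 bases appear in both, in order. Since dp[12][9] = 6, nothing longer is possible.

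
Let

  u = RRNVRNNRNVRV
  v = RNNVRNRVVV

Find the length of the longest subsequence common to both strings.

Let dp[i][j] be the LCS length of the first i characters of u and the first j characters of v. dp[i][j] = dp[i-1][j-1]+1 when the i-th and j-th characters match, else max(dp[i-1][j], dp[i][j-1]).
    ·  R  N  N  V  R  N  R  V  V  V
 ·  0  0  0  0  0  0  0  0  0  0  0
 R  0  1  1  1  1  1  1  1  1  1  1
 R  0  1  1  1  1  2  2  2  2  2  2
 N  0  1  2  2  2  2  3  3  3  3  3
 V  0  1  2  2  3  3  3  3  4  4  4
 R  0  1  2  2  3  4  4  4  4  4  4
 N  0  1  2  3  3  4  5  5  5  5  5
 N  0  1  2  3  3  4  5  5  5  5  5
 R  0  1  2  3  3  4  5  6  6  6  6
 N  0  1  2  3  3  4  5  6  6  6  6
 V  0  1  2  3  4  4  5  6  7  7  7
 R  0  1  2  3  4  5  5  6  7  7  7
 V  0  1  2  3  4  5  5  6  7  8  8
dp[12][10] = 8. One LCS (by backtracking along matches): RNVRNRVV.

8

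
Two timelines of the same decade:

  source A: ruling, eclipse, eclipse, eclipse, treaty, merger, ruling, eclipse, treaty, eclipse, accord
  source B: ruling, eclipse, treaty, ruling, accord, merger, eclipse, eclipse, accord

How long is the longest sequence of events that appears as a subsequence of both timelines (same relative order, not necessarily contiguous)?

One common subsequence of length 7: ruling at source A[1]=source B[1], then eclipse at source A[4]=source B[2], then treaty at source A[5]=source B[3], then merger at source A[6]=source B[6], then eclipse at source A[8]=source B[7], then eclipse at source A[10]=source B[8], then accord at source A[11]=source B[9]. The LCS DP gives dp[11][9] = 7, so this is optimal.

7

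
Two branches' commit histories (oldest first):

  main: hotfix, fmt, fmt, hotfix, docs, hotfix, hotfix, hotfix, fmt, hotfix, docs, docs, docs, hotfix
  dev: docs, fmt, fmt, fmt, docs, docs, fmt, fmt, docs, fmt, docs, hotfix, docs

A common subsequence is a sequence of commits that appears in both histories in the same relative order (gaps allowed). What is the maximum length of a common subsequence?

7

Pick fmt (main #2, dev #3), then fmt (main #3, dev #4), then docs (main #5, dev #6), then fmt (main #9, dev #8), then docs (main #11, dev #9), then docs (main #12, dev #11), then docs (main #13, dev #13); all 7 commits appear in both, in order. Since dp[14][13] = 7, nothing longer is possible.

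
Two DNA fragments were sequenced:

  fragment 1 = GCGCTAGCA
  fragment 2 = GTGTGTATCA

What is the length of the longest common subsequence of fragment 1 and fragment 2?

6

Let dp[i][j] be the LCS length of the first i bases of fragment 1 and the first j bases of fragment 2. dp[i][j] = dp[i-1][j-1]+1 when the i-th and j-th bases match, else max(dp[i-1][j], dp[i][j-1]).
    ·  G  T  G  T  G  T  A  T  C  A
 ·  0  0  0  0  0  0  0  0  0  0  0
 G  0  1  1  1  1  1  1  1  1  1  1
 C  0  1  1  1  1  1  1  1  1  2  2
 G  0  1  1  2  2  2  2  2  2  2  2
 C  0  1  1  2  2  2  2  2  2  3  3
 T  0  1  2  2  3  3  3  3  3  3  3
 A  0  1  2  2  3  3  3  4  4  4  4
 G  0  1  2  3  3  4  4  4  4  4  4
 C  0  1  2  3  3  4  4  4  4  5  5
 A  0  1  2  3  3  4  4  5  5  5  6
dp[9][10] = 6. One LCS (by backtracking along matches): GGTACA.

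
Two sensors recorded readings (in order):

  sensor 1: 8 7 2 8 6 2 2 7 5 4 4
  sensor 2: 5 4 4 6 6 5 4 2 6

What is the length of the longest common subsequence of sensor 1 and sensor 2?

3

Pick 6 (sensor 1 #5, sensor 2 #5), 5 (sensor 1 #9, sensor 2 #6), 4 (sensor 1 #10, sensor 2 #7); all 3 values appear in both, in order. Since dp[11][9] = 3, nothing longer is possible.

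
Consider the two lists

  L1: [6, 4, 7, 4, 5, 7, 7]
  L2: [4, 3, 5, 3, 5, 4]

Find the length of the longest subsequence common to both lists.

Let dp[i][j] be the LCS length of the first i values of L1 and the first j values of L2. dp[i][j] = dp[i-1][j-1]+1 when the i-th and j-th values match, else max(dp[i-1][j], dp[i][j-1]).
    ·  4  3  5  3  5  4
 ·  0  0  0  0  0  0  0
 6  0  0  0  0  0  0  0
 4  0  1  1  1  1  1  1
 7  0  1  1  1  1  1  1
 4  0  1  1  1  1  1  2
 5  0  1  1  2  2  2  2
 7  0  1  1  2  2  2  2
 7  0  1  1  2  2  2  2
dp[7][6] = 2. One LCS (by backtracking along matches): 4, 4.

2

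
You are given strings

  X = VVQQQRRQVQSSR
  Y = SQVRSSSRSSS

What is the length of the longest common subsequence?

5

Taking V [2,3] → R [6,4] → R [7,8] → S [11,10] → S [12,11] gives a common subsequence of length 5. Since dp[13][11] = 5, nothing longer is possible.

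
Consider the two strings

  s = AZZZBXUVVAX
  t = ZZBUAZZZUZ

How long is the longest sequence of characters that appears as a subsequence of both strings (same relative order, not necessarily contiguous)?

5

One common subsequence of length 5: A (s #1, t #5), then Z (s #2, t #6), then Z (s #3, t #7), then Z (s #4, t #8), then U (s #7, t #9). The LCS DP gives dp[11][10] = 5, so this is optimal.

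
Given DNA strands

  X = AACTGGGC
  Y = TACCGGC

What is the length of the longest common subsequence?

Let dp[i][j] be the LCS length of the first i bases of X and the first j bases of Y. dp[i][j] = dp[i-1][j-1]+1 when the i-th and j-th bases match, else max(dp[i-1][j], dp[i][j-1]).
    ·  T  A  C  C  G  G  C
 ·  0  0  0  0  0  0  0  0
 A  0  0  1  1  1  1  1  1
 A  0  0  1  1  1  1  1  1
 C  0  0  1  2  2  2  2  2
 T  0  1  1  2  2  2  2  2
 G  0  1  1  2  2  3  3  3
 G  0  1  1  2  2  3  4  4
 G  0  1  1  2  2  3  4  4
 C  0  1  1  2  3  3  4  5
dp[8][7] = 5. One LCS (by backtracking along matches): ACGGC.

5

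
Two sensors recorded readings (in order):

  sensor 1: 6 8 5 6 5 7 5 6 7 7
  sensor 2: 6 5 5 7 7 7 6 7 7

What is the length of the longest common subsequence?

7

One common subsequence of length 7: 6 at sensor 1[1]=sensor 2[1] → 5 at sensor 1[3]=sensor 2[2] → 5 at sensor 1[5]=sensor 2[3] → 7 at sensor 1[6]=sensor 2[6] → 6 at sensor 1[8]=sensor 2[7] → 7 at sensor 1[9]=sensor 2[8] → 7 at sensor 1[10]=sensor 2[9]. The LCS DP gives dp[10][9] = 7, so this is optimal.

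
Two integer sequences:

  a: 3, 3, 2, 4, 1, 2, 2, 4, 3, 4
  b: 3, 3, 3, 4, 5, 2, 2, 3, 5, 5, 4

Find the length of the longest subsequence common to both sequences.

7

Let dp[i][j] be the LCS length of the first i values of a and the first j values of b. dp[i][j] = dp[i-1][j-1]+1 when the i-th and j-th values match, else max(dp[i-1][j], dp[i][j-1]).
    ·  3  3  3  4  5  2  2  3  5  5  4
 ·  0  0  0  0  0  0  0  0  0  0  0  0
 3  0  1  1  1  1  1  1  1  1  1  1  1
 3  0  1  2  2  2  2  2  2  2  2  2  2
 2  0  1  2  2  2  2  3  3  3  3  3  3
 4  0  1  2  2  3  3  3  3  3  3  3  4
 1  0  1  2  2  3  3  3  3  3  3  3  4
 2  0  1  2  2  3  3  4  4  4  4  4  4
 2  0  1  2  2  3  3  4  5  5  5  5  5
 4  0  1  2  2  3  3  4  5  5  5  5  6
 3  0  1  2  3  3  3  4  5  6  6  6  6
 4  0  1  2  3  4  4  4  5  6  6  6  7
dp[10][11] = 7. One LCS (by backtracking along matches): 3, 3, 4, 2, 2, 3, 4.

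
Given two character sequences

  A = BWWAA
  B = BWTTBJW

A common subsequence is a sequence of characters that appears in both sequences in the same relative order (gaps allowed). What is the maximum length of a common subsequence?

3

One common subsequence of length 3: B (A #1, B #1) → W (A #2, B #2) → W (A #3, B #7). The LCS DP gives dp[5][7] = 3, so this is optimal.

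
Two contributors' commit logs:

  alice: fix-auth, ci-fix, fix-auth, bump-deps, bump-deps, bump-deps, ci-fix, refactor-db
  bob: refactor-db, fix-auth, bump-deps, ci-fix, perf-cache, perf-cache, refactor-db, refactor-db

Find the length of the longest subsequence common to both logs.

Match fix-auth at alice[3]=bob[2], bump-deps at alice[6]=bob[3], ci-fix at alice[7]=bob[4], refactor-db at alice[8]=bob[8] — 4 commits in the same relative order in both, and the DP table's final entry dp[8][8] is also 4, so no common subsequence is longer.

4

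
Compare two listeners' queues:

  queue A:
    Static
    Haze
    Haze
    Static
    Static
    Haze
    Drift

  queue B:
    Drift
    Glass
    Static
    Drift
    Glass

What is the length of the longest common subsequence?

One common subsequence of length 2: Static [5,3]; then Drift [7,4]. The LCS DP gives dp[7][5] = 2, so this is optimal.

2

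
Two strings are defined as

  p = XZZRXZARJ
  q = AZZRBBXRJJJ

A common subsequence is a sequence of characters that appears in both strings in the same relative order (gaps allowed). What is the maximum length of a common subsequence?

6

Let dp[i][j] be the LCS length of the first i characters of p and the first j characters of q. dp[i][j] = dp[i-1][j-1]+1 when the i-th and j-th characters match, else max(dp[i-1][j], dp[i][j-1]).
    ·  A  Z  Z  R  B  B  X  R  J  J  J
 ·  0  0  0  0  0  0  0  0  0  0  0  0
 X  0  0  0  0  0  0  0  1  1  1  1  1
 Z  0  0  1  1  1  1  1  1  1  1  1  1
 Z  0  0  1  2  2  2  2  2  2  2  2  2
 R  0  0  1  2  3  3  3  3  3  3  3  3
 X  0  0  1  2  3  3  3  4  4  4  4  4
 Z  0  0  1  2  3  3  3  4  4  4  4  4
 A  0  1  1  2  3  3  3  4  4  4  4  4
 R  0  1  1  2  3  3  3  4  5  5  5  5
 J  0  1  1  2  3  3  3  4  5  6  6  6
dp[9][11] = 6. One LCS (by backtracking along matches): ZZRXRJ.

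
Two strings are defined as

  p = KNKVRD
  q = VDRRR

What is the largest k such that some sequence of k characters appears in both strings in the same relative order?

Let dp[i][j] be the LCS length of the first i characters of p and the first j characters of q. dp[i][j] = dp[i-1][j-1]+1 when the i-th and j-th characters match, else max(dp[i-1][j], dp[i][j-1]).
    ·  V  D  R  R  R
 ·  0  0  0  0  0  0
 K  0  0  0  0  0  0
 N  0  0  0  0  0  0
 K  0  0  0  0  0  0
 V  0  1  1  1  1  1
 R  0  1  1  2  2  2
 D  0  1  2  2  2  2
dp[6][5] = 2. One LCS (by backtracking along matches): VR.

2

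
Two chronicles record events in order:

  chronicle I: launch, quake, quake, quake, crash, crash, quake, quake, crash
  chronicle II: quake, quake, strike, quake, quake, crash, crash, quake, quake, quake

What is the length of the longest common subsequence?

7

Pick quake (chronicle I #2, chronicle II #2), quake (chronicle I #3, chronicle II #4), quake (chronicle I #4, chronicle II #5), crash (chronicle I #5, chronicle II #6), crash (chronicle I #6, chronicle II #7), quake (chronicle I #7, chronicle II #9), quake (chronicle I #8, chronicle II #10); all 7 events appear in both, in order. Since dp[9][10] = 7, nothing longer is possible.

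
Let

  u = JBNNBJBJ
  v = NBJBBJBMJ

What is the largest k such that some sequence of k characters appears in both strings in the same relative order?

6

Match J [1,3], B [2,4], B [5,5], J [6,6], B [7,7], J [8,9] — 6 characters in the same relative order in both, and the DP table's final entry dp[8][9] is also 6, so no common subsequence is longer.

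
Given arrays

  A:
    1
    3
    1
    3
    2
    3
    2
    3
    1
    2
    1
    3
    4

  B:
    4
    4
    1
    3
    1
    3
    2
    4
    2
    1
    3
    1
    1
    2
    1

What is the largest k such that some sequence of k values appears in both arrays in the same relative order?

10

Taking 1 at A[1]=B[3], then 3 at A[2]=B[4], then 1 at A[3]=B[5], then 3 at A[4]=B[6], then 2 at A[5]=B[7], then 2 at A[7]=B[9], then 3 at A[8]=B[11], then 1 at A[9]=B[13], then 2 at A[10]=B[14], then 1 at A[11]=B[15] gives a common subsequence of length 10. dp[13][15] = 10 confirms this is the maximum.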